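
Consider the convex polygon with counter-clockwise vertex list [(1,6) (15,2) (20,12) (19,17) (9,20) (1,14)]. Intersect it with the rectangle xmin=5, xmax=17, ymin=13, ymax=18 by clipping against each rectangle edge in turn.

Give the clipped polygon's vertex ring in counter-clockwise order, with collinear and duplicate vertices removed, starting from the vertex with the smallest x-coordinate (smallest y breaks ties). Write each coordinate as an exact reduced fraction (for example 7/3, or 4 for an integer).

1. After x ≥ 5: [(5,34/7) (15,2) (20,12) (19,17) (9,20) (5,17)]
2. After x ≤ 17: [(5,34/7) (15,2) (17,6) (17,88/5) (9,20) (5,17)]
3. After y ≥ 13: [(5,13) (17,13) (17,88/5) (9,20) (5,17)]
4. After y ≤ 18: [(5,13) (17,13) (17,88/5) (47/3,18) (19/3,18) (5,17)]
5. Canonical ring: [(5,13) (17,13) (17,88/5) (47/3,18) (19/3,18) (5,17)]

Clipped polygon: [(5,13) (17,13) (17,88/5) (47/3,18) (19/3,18) (5,17)]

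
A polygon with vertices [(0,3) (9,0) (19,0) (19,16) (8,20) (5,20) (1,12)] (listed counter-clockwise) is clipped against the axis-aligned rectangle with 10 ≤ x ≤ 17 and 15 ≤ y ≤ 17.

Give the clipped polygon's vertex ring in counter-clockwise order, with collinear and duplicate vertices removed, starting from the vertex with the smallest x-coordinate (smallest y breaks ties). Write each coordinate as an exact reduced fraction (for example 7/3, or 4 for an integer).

1. After x ≥ 10: [(10,0) (19,0) (19,16) (10,212/11)]
2. After x ≤ 17: [(10,0) (17,0) (17,184/11) (10,212/11)]
3. After y ≥ 15: [(10,15) (17,15) (17,184/11) (10,212/11)]
4. After y ≤ 17: [(10,17) (10,15) (17,15) (17,184/11) (65/4,17)]
5. Canonical ring: [(10,15) (17,15) (17,184/11) (65/4,17) (10,17)]

Clipped polygon: [(10,15) (17,15) (17,184/11) (65/4,17) (10,17)]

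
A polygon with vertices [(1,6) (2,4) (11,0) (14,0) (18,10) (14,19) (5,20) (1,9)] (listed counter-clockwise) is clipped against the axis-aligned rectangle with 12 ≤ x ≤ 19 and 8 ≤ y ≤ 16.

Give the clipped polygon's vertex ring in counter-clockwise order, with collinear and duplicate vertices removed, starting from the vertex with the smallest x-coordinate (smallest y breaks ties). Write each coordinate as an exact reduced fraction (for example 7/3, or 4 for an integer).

1. After x ≥ 12: [(12,0) (14,0) (18,10) (14,19) (12,173/9)]
2. After x ≤ 19: [(12,0) (14,0) (18,10) (14,19) (12,173/9)]
3. After y ≥ 8: [(12,8) (86/5,8) (18,10) (14,19) (12,173/9)]
4. After y ≤ 16: [(12,16) (12,8) (86/5,8) (18,10) (46/3,16)]
5. Canonical ring: [(12,8) (86/5,8) (18,10) (46/3,16) (12,16)]

Clipped polygon: [(12,8) (86/5,8) (18,10) (46/3,16) (12,16)]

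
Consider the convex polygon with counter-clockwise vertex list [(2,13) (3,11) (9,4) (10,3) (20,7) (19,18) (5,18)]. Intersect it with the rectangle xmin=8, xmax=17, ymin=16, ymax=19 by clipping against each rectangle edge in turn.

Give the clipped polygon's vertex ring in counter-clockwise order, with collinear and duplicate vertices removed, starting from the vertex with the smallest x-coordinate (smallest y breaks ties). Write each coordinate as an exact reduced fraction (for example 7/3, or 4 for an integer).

1. After x ≥ 8: [(8,31/6) (9,4) (10,3) (20,7) (19,18) (8,18)]
2. After x ≤ 17: [(8,31/6) (9,4) (10,3) (17,29/5) (17,18) (8,18)]
3. After y ≥ 16: [(8,16) (17,16) (17,18) (8,18)]
4. After y ≤ 19: [(8,16) (17,16) (17,18) (8,18)]
5. Canonical ring: [(8,16) (17,16) (17,18) (8,18)]

Clipped polygon: [(8,16) (17,16) (17,18) (8,18)]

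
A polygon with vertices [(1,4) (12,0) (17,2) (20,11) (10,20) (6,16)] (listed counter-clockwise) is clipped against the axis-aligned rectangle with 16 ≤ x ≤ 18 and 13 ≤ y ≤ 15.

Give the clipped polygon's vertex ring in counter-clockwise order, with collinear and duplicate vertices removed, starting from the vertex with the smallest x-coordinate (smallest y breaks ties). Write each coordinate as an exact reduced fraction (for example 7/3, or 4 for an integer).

1. After x ≥ 16: [(16,8/5) (17,2) (20,11) (16,73/5)]
2. After x ≤ 18: [(16,8/5) (17,2) (18,5) (18,64/5) (16,73/5)]
3. After y ≥ 13: [(16,13) (160/9,13) (16,73/5)]
4. After y ≤ 15: [(16,13) (160/9,13) (16,73/5)]
5. Canonical ring: [(16,13) (160/9,13) (16,73/5)]

Clipped polygon: [(16,13) (160/9,13) (16,73/5)]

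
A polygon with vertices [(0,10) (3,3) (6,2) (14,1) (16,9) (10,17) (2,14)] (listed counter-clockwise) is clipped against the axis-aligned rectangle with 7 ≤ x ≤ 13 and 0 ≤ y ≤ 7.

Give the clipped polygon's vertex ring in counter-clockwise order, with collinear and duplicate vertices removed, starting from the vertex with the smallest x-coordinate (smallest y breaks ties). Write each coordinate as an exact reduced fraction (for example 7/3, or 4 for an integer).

1. After x ≥ 7: [(7,15/8) (14,1) (16,9) (10,17) (7,127/8)]
2. After x ≤ 13: [(7,15/8) (13,9/8) (13,13) (10,17) (7,127/8)]
3. After y ≥ 0: [(7,15/8) (13,9/8) (13,13) (10,17) (7,127/8)]
4. After y ≤ 7: [(7,7) (7,15/8) (13,9/8) (13,7)]
5. Canonical ring: [(7,15/8) (13,9/8) (13,7) (7,7)]

Clipped polygon: [(7,15/8) (13,9/8) (13,7) (7,7)]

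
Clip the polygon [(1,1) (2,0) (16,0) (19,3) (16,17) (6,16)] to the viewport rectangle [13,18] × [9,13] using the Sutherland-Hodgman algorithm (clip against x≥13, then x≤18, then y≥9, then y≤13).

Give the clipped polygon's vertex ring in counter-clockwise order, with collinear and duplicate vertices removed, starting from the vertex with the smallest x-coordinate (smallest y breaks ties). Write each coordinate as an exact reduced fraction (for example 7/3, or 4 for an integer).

1. After x ≥ 13: [(13,0) (16,0) (19,3) (16,17) (13,167/10)]
2. After x ≤ 18: [(13,0) (16,0) (18,2) (18,23/3) (16,17) (13,167/10)]
3. After y ≥ 9: [(13,9) (124/7,9) (16,17) (13,167/10)]
4. After y ≤ 13: [(13,13) (13,9) (124/7,9) (118/7,13)]
5. Canonical ring: [(13,9) (124/7,9) (118/7,13) (13,13)]

Clipped polygon: [(13,9) (124/7,9) (118/7,13) (13,13)]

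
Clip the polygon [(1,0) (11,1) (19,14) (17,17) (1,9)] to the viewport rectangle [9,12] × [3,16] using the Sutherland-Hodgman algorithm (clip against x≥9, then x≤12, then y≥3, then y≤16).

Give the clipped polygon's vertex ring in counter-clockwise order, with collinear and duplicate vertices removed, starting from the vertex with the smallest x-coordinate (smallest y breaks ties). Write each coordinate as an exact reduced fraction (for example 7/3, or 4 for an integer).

1. After x ≥ 9: [(9,4/5) (11,1) (19,14) (17,17) (9,13)]
2. After x ≤ 12: [(9,4/5) (11,1) (12,21/8) (12,29/2) (9,13)]
3. After y ≥ 3: [(9,3) (12,3) (12,29/2) (9,13)]
4. After y ≤ 16: [(9,3) (12,3) (12,29/2) (9,13)]
5. Canonical ring: [(9,3) (12,3) (12,29/2) (9,13)]

Clipped polygon: [(9,3) (12,3) (12,29/2) (9,13)]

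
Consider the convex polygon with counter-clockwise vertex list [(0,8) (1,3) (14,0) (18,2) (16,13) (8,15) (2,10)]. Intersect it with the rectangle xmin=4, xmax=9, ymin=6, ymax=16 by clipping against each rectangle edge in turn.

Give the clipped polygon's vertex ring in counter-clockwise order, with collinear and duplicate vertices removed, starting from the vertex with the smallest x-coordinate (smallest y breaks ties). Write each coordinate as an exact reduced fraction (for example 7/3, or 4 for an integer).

1. After x ≥ 4: [(4,30/13) (14,0) (18,2) (16,13) (8,15) (4,35/3)]
2. After x ≤ 9: [(4,30/13) (9,15/13) (9,59/4) (8,15) (4,35/3)]
3. After y ≥ 6: [(4,6) (9,6) (9,59/4) (8,15) (4,35/3)]
4. After y ≤ 16: [(4,6) (9,6) (9,59/4) (8,15) (4,35/3)]
5. Canonical ring: [(4,6) (9,6) (9,59/4) (8,15) (4,35/3)]

Clipped polygon: [(4,6) (9,6) (9,59/4) (8,15) (4,35/3)]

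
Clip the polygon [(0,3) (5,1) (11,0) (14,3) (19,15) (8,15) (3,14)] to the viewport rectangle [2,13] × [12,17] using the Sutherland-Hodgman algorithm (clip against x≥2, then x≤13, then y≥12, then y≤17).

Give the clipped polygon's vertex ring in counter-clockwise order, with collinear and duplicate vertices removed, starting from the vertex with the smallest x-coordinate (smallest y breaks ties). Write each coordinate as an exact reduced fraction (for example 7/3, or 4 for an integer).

Clipped polygon: [(27/11,12) (13,12) (13,15) (8,15) (3,14)]

1. After x ≥ 2: [(2,31/3) (2,11/5) (5,1) (11,0) (14,3) (19,15) (8,15) (3,14)]
2. After x ≤ 13: [(2,31/3) (2,11/5) (5,1) (11,0) (13,2) (13,15) (8,15) (3,14)]
3. After y ≥ 12: [(27/11,12) (13,12) (13,15) (8,15) (3,14)]
4. After y ≤ 17: [(27/11,12) (13,12) (13,15) (8,15) (3,14)]
5. Canonical ring: [(27/11,12) (13,12) (13,15) (8,15) (3,14)]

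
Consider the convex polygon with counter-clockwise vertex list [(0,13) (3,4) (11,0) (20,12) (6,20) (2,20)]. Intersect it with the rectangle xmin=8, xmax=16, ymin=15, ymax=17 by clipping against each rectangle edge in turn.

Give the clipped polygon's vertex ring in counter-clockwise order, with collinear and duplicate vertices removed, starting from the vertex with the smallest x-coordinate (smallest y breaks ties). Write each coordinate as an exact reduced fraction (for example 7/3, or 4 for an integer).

1. After x ≥ 8: [(8,3/2) (11,0) (20,12) (8,132/7)]
2. After x ≤ 16: [(8,3/2) (11,0) (16,20/3) (16,100/7) (8,132/7)]
3. After y ≥ 15: [(8,15) (59/4,15) (8,132/7)]
4. After y ≤ 17: [(8,17) (8,15) (59/4,15) (45/4,17)]
5. Canonical ring: [(8,15) (59/4,15) (45/4,17) (8,17)]

Clipped polygon: [(8,15) (59/4,15) (45/4,17) (8,17)]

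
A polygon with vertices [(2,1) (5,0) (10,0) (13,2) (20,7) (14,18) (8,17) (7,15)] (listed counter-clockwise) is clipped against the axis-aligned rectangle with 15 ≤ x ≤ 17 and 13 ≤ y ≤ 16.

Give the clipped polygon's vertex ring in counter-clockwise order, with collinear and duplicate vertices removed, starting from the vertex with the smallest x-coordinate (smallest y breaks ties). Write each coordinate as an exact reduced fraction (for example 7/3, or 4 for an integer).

1. After x ≥ 15: [(15,24/7) (20,7) (15,97/6)]
2. After x ≤ 17: [(15,24/7) (17,34/7) (17,25/2) (15,97/6)]
3. After y ≥ 13: [(15,13) (184/11,13) (15,97/6)]
4. After y ≤ 16: [(15,16) (15,13) (184/11,13) (166/11,16)]
5. Canonical ring: [(15,13) (184/11,13) (166/11,16) (15,16)]

Clipped polygon: [(15,13) (184/11,13) (166/11,16) (15,16)]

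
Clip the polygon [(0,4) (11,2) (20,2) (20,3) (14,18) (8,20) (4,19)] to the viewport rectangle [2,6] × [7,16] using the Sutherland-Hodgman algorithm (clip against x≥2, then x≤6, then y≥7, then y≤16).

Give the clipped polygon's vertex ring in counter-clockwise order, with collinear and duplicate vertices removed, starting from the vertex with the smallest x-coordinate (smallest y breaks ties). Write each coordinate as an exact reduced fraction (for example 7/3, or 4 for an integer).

Clipped polygon: [(2,7) (6,7) (6,16) (16/5,16) (2,23/2)]

1. After x ≥ 2: [(2,23/2) (2,40/11) (11,2) (20,2) (20,3) (14,18) (8,20) (4,19)]
2. After x ≤ 6: [(2,23/2) (2,40/11) (6,32/11) (6,39/2) (4,19)]
3. After y ≥ 7: [(2,23/2) (2,7) (6,7) (6,39/2) (4,19)]
4. After y ≤ 16: [(16/5,16) (2,23/2) (2,7) (6,7) (6,16)]
5. Canonical ring: [(2,7) (6,7) (6,16) (16/5,16) (2,23/2)]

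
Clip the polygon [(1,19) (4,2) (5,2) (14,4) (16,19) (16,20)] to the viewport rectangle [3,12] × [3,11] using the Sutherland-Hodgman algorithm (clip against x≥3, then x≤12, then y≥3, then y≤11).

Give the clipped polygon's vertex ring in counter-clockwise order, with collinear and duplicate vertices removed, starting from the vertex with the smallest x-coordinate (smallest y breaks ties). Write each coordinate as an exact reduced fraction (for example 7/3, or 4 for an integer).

Clipped polygon: [(3,23/3) (65/17,3) (19/2,3) (12,32/9) (12,11) (3,11)]

1. After x ≥ 3: [(3,287/15) (3,23/3) (4,2) (5,2) (14,4) (16,19) (16,20)]
2. After x ≤ 12: [(12,296/15) (3,287/15) (3,23/3) (4,2) (5,2) (12,32/9)]
3. After y ≥ 3: [(12,296/15) (3,287/15) (3,23/3) (65/17,3) (19/2,3) (12,32/9)]
4. After y ≤ 11: [(12,11) (3,11) (3,23/3) (65/17,3) (19/2,3) (12,32/9)]
5. Canonical ring: [(3,23/3) (65/17,3) (19/2,3) (12,32/9) (12,11) (3,11)]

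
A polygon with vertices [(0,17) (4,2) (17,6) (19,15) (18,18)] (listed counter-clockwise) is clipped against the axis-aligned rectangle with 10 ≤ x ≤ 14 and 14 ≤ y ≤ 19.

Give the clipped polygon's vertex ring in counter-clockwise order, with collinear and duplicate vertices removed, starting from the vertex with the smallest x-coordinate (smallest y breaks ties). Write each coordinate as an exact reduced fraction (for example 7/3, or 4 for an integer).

1. After x ≥ 10: [(10,158/9) (10,50/13) (17,6) (19,15) (18,18)]
2. After x ≤ 14: [(14,160/9) (10,158/9) (10,50/13) (14,66/13)]
3. After y ≥ 14: [(14,14) (14,160/9) (10,158/9) (10,14)]
4. After y ≤ 19: [(14,14) (14,160/9) (10,158/9) (10,14)]
5. Canonical ring: [(10,14) (14,14) (14,160/9) (10,158/9)]

Clipped polygon: [(10,14) (14,14) (14,160/9) (10,158/9)]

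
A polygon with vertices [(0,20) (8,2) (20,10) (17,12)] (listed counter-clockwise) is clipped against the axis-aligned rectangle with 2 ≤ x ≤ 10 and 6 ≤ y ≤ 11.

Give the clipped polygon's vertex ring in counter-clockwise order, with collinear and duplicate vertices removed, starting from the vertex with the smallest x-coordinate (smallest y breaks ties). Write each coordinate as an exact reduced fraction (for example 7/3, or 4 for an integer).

Clipped polygon: [(4,11) (56/9,6) (10,6) (10,11)]

1. After x ≥ 2: [(2,324/17) (2,31/2) (8,2) (20,10) (17,12)]
2. After x ≤ 10: [(10,260/17) (2,324/17) (2,31/2) (8,2) (10,10/3)]
3. After y ≥ 6: [(10,6) (10,260/17) (2,324/17) (2,31/2) (56/9,6)]
4. After y ≤ 11: [(10,6) (10,11) (4,11) (56/9,6)]
5. Canonical ring: [(4,11) (56/9,6) (10,6) (10,11)]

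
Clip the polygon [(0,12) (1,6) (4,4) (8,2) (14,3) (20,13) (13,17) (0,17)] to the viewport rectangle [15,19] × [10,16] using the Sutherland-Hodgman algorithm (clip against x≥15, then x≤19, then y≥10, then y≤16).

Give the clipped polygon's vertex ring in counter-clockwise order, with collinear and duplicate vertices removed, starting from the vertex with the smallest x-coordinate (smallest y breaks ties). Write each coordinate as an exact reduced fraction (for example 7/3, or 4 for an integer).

Clipped polygon: [(15,10) (91/5,10) (19,34/3) (19,95/7) (15,111/7)]

1. After x ≥ 15: [(15,14/3) (20,13) (15,111/7)]
2. After x ≤ 19: [(15,14/3) (19,34/3) (19,95/7) (15,111/7)]
3. After y ≥ 10: [(15,10) (91/5,10) (19,34/3) (19,95/7) (15,111/7)]
4. After y ≤ 16: [(15,10) (91/5,10) (19,34/3) (19,95/7) (15,111/7)]
5. Canonical ring: [(15,10) (91/5,10) (19,34/3) (19,95/7) (15,111/7)]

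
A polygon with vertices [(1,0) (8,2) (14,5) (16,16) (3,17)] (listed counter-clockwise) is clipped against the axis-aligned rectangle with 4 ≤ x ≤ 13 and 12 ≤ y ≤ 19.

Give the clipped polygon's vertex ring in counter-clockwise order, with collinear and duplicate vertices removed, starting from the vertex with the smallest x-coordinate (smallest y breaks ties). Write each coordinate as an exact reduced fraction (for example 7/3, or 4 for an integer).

1. After x ≥ 4: [(4,6/7) (8,2) (14,5) (16,16) (4,220/13)]
2. After x ≤ 13: [(4,6/7) (8,2) (13,9/2) (13,211/13) (4,220/13)]
3. After y ≥ 12: [(4,12) (13,12) (13,211/13) (4,220/13)]
4. After y ≤ 19: [(4,12) (13,12) (13,211/13) (4,220/13)]
5. Canonical ring: [(4,12) (13,12) (13,211/13) (4,220/13)]

Clipped polygon: [(4,12) (13,12) (13,211/13) (4,220/13)]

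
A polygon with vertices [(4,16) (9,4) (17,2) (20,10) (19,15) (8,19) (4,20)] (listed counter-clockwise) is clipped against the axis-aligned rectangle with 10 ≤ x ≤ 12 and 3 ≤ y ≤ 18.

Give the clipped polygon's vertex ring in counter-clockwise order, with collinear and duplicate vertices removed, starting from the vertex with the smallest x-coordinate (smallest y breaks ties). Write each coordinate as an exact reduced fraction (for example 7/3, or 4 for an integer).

1. After x ≥ 10: [(10,15/4) (17,2) (20,10) (19,15) (10,201/11)]
2. After x ≤ 12: [(10,15/4) (12,13/4) (12,193/11) (10,201/11)]
3. After y ≥ 3: [(10,15/4) (12,13/4) (12,193/11) (10,201/11)]
4. After y ≤ 18: [(10,18) (10,15/4) (12,13/4) (12,193/11) (43/4,18)]
5. Canonical ring: [(10,15/4) (12,13/4) (12,193/11) (43/4,18) (10,18)]

Clipped polygon: [(10,15/4) (12,13/4) (12,193/11) (43/4,18) (10,18)]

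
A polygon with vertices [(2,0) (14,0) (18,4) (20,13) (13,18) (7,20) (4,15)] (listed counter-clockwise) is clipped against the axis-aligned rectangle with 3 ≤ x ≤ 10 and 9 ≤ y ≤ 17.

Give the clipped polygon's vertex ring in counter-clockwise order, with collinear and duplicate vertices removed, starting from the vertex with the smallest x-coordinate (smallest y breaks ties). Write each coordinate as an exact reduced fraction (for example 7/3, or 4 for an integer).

1. After x ≥ 3: [(3,15/2) (3,0) (14,0) (18,4) (20,13) (13,18) (7,20) (4,15)]
2. After x ≤ 10: [(3,15/2) (3,0) (10,0) (10,19) (7,20) (4,15)]
3. After y ≥ 9: [(16/5,9) (10,9) (10,19) (7,20) (4,15)]
4. After y ≤ 17: [(16/5,9) (10,9) (10,17) (26/5,17) (4,15)]
5. Canonical ring: [(16/5,9) (10,9) (10,17) (26/5,17) (4,15)]

Clipped polygon: [(16/5,9) (10,9) (10,17) (26/5,17) (4,15)]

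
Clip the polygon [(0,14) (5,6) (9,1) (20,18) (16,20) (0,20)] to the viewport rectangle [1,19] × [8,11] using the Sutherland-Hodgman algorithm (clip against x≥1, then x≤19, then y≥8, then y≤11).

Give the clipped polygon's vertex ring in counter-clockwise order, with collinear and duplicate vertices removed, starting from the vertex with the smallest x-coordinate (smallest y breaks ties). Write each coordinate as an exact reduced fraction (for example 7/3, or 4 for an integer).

1. After x ≥ 1: [(1,62/5) (5,6) (9,1) (20,18) (16,20) (1,20)]
2. After x ≤ 19: [(1,62/5) (5,6) (9,1) (19,181/11) (19,37/2) (16,20) (1,20)]
3. After y ≥ 8: [(1,62/5) (15/4,8) (230/17,8) (19,181/11) (19,37/2) (16,20) (1,20)]
4. After y ≤ 11: [(15/8,11) (15/4,8) (230/17,8) (263/17,11)]
5. Canonical ring: [(15/8,11) (15/4,8) (230/17,8) (263/17,11)]

Clipped polygon: [(15/8,11) (15/4,8) (230/17,8) (263/17,11)]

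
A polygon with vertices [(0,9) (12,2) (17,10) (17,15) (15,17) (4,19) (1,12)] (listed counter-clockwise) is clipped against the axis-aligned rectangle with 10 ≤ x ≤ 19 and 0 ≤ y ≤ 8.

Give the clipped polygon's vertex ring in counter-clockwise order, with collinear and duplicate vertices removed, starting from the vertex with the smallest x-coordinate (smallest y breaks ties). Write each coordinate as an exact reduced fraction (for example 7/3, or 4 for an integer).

Clipped polygon: [(10,19/6) (12,2) (63/4,8) (10,8)]

1. After x ≥ 10: [(10,19/6) (12,2) (17,10) (17,15) (15,17) (10,197/11)]
2. After x ≤ 19: [(10,19/6) (12,2) (17,10) (17,15) (15,17) (10,197/11)]
3. After y ≥ 0: [(10,19/6) (12,2) (17,10) (17,15) (15,17) (10,197/11)]
4. After y ≤ 8: [(10,8) (10,19/6) (12,2) (63/4,8)]
5. Canonical ring: [(10,19/6) (12,2) (63/4,8) (10,8)]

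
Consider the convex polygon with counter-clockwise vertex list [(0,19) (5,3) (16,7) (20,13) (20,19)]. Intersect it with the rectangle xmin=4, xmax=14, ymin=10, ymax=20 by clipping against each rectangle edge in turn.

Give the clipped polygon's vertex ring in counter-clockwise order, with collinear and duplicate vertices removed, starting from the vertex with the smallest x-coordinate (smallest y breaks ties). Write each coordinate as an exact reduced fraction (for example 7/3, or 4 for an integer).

1. After x ≥ 4: [(4,19) (4,31/5) (5,3) (16,7) (20,13) (20,19)]
2. After x ≤ 14: [(14,19) (4,19) (4,31/5) (5,3) (14,69/11)]
3. After y ≥ 10: [(14,10) (14,19) (4,19) (4,10)]
4. After y ≤ 20: [(14,10) (14,19) (4,19) (4,10)]
5. Canonical ring: [(4,10) (14,10) (14,19) (4,19)]

Clipped polygon: [(4,10) (14,10) (14,19) (4,19)]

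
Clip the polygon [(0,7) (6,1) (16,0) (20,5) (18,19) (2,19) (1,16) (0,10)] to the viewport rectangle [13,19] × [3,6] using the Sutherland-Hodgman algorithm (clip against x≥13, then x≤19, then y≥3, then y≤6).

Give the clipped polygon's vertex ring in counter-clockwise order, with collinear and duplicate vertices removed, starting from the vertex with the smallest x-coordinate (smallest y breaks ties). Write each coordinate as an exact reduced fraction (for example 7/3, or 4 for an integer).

1. After x ≥ 13: [(13,3/10) (16,0) (20,5) (18,19) (13,19)]
2. After x ≤ 19: [(13,3/10) (16,0) (19,15/4) (19,12) (18,19) (13,19)]
3. After y ≥ 3: [(13,3) (92/5,3) (19,15/4) (19,12) (18,19) (13,19)]
4. After y ≤ 6: [(13,6) (13,3) (92/5,3) (19,15/4) (19,6)]
5. Canonical ring: [(13,3) (92/5,3) (19,15/4) (19,6) (13,6)]

Clipped polygon: [(13,3) (92/5,3) (19,15/4) (19,6) (13,6)]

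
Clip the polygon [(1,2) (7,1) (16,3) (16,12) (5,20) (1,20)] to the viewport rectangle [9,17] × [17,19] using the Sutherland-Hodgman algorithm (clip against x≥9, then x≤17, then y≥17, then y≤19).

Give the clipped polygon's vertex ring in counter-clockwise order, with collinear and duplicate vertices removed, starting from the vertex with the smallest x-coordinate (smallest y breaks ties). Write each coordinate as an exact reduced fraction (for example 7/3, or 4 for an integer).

Clipped polygon: [(9,17) (73/8,17) (9,188/11)]

1. After x ≥ 9: [(9,13/9) (16,3) (16,12) (9,188/11)]
2. After x ≤ 17: [(9,13/9) (16,3) (16,12) (9,188/11)]
3. After y ≥ 17: [(9,17) (73/8,17) (9,188/11)]
4. After y ≤ 19: [(9,17) (73/8,17) (9,188/11)]
5. Canonical ring: [(9,17) (73/8,17) (9,188/11)]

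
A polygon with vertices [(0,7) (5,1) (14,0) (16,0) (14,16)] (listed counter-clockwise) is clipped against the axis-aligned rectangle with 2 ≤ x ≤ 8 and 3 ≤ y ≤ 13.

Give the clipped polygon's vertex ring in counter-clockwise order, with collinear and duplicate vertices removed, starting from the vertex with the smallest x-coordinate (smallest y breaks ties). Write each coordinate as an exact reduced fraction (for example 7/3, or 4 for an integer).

1. After x ≥ 2: [(2,58/7) (2,23/5) (5,1) (14,0) (16,0) (14,16)]
2. After x ≤ 8: [(8,85/7) (2,58/7) (2,23/5) (5,1) (8,2/3)]
3. After y ≥ 3: [(8,3) (8,85/7) (2,58/7) (2,23/5) (10/3,3)]
4. After y ≤ 13: [(8,3) (8,85/7) (2,58/7) (2,23/5) (10/3,3)]
5. Canonical ring: [(2,23/5) (10/3,3) (8,3) (8,85/7) (2,58/7)]

Clipped polygon: [(2,23/5) (10/3,3) (8,3) (8,85/7) (2,58/7)]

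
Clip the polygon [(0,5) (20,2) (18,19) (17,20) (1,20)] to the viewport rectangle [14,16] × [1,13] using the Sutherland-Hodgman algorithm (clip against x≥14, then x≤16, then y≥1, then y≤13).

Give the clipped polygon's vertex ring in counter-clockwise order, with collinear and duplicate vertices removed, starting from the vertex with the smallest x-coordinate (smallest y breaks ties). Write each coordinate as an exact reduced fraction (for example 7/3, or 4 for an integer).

Clipped polygon: [(14,29/10) (16,13/5) (16,13) (14,13)]

1. After x ≥ 14: [(14,29/10) (20,2) (18,19) (17,20) (14,20)]
2. After x ≤ 16: [(14,29/10) (16,13/5) (16,20) (14,20)]
3. After y ≥ 1: [(14,29/10) (16,13/5) (16,20) (14,20)]
4. After y ≤ 13: [(14,13) (14,29/10) (16,13/5) (16,13)]
5. Canonical ring: [(14,29/10) (16,13/5) (16,13) (14,13)]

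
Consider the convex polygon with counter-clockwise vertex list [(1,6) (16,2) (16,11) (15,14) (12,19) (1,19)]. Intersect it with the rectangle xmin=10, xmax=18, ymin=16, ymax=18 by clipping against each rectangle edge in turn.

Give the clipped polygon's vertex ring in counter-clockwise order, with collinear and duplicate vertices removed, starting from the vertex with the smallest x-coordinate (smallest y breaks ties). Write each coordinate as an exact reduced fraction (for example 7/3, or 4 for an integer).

1. After x ≥ 10: [(10,18/5) (16,2) (16,11) (15,14) (12,19) (10,19)]
2. After x ≤ 18: [(10,18/5) (16,2) (16,11) (15,14) (12,19) (10,19)]
3. After y ≥ 16: [(10,16) (69/5,16) (12,19) (10,19)]
4. After y ≤ 18: [(10,18) (10,16) (69/5,16) (63/5,18)]
5. Canonical ring: [(10,16) (69/5,16) (63/5,18) (10,18)]

Clipped polygon: [(10,16) (69/5,16) (63/5,18) (10,18)]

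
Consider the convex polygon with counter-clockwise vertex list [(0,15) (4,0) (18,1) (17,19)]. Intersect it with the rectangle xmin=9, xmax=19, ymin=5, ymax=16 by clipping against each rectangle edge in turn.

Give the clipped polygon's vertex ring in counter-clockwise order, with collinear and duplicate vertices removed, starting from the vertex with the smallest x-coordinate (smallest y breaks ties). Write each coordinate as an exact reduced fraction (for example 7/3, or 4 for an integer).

1. After x ≥ 9: [(9,291/17) (9,5/14) (18,1) (17,19)]
2. After x ≤ 19: [(9,291/17) (9,5/14) (18,1) (17,19)]
3. After y ≥ 5: [(9,291/17) (9,5) (160/9,5) (17,19)]
4. After y ≤ 16: [(9,16) (9,5) (160/9,5) (103/6,16)]
5. Canonical ring: [(9,5) (160/9,5) (103/6,16) (9,16)]

Clipped polygon: [(9,5) (160/9,5) (103/6,16) (9,16)]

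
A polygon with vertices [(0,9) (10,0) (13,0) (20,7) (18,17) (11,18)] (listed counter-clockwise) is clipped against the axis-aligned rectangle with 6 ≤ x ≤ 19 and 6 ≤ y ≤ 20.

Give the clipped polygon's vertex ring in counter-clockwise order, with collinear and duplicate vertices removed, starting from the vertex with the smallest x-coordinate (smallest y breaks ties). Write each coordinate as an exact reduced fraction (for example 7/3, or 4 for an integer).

Clipped polygon: [(6,6) (19,6) (19,12) (18,17) (11,18) (6,153/11)]

1. After x ≥ 6: [(6,153/11) (6,18/5) (10,0) (13,0) (20,7) (18,17) (11,18)]
2. After x ≤ 19: [(6,153/11) (6,18/5) (10,0) (13,0) (19,6) (19,12) (18,17) (11,18)]
3. After y ≥ 6: [(6,153/11) (6,6) (19,6) (19,6) (19,12) (18,17) (11,18)]
4. After y ≤ 20: [(6,153/11) (6,6) (19,6) (19,6) (19,12) (18,17) (11,18)]
5. Canonical ring: [(6,6) (19,6) (19,12) (18,17) (11,18) (6,153/11)]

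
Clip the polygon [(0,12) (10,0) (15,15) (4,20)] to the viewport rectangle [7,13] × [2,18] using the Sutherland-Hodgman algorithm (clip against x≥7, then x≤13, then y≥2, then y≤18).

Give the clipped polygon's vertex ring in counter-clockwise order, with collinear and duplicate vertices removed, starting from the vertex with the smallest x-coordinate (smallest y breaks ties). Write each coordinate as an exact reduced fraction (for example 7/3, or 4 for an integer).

1. After x ≥ 7: [(7,18/5) (10,0) (15,15) (7,205/11)]
2. After x ≤ 13: [(7,18/5) (10,0) (13,9) (13,175/11) (7,205/11)]
3. After y ≥ 2: [(7,18/5) (25/3,2) (32/3,2) (13,9) (13,175/11) (7,205/11)]
4. After y ≤ 18: [(7,18) (7,18/5) (25/3,2) (32/3,2) (13,9) (13,175/11) (42/5,18)]
5. Canonical ring: [(7,18/5) (25/3,2) (32/3,2) (13,9) (13,175/11) (42/5,18) (7,18)]

Clipped polygon: [(7,18/5) (25/3,2) (32/3,2) (13,9) (13,175/11) (42/5,18) (7,18)]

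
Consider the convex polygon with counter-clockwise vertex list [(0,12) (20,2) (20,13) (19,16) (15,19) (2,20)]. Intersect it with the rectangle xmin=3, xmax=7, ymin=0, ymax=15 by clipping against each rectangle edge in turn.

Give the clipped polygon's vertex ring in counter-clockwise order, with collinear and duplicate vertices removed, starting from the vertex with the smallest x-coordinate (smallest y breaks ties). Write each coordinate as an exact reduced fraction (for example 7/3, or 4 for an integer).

Clipped polygon: [(3,21/2) (7,17/2) (7,15) (3,15)]

1. After x ≥ 3: [(3,21/2) (20,2) (20,13) (19,16) (15,19) (3,259/13)]
2. After x ≤ 7: [(3,21/2) (7,17/2) (7,255/13) (3,259/13)]
3. After y ≥ 0: [(3,21/2) (7,17/2) (7,255/13) (3,259/13)]
4. After y ≤ 15: [(3,15) (3,21/2) (7,17/2) (7,15)]
5. Canonical ring: [(3,21/2) (7,17/2) (7,15) (3,15)]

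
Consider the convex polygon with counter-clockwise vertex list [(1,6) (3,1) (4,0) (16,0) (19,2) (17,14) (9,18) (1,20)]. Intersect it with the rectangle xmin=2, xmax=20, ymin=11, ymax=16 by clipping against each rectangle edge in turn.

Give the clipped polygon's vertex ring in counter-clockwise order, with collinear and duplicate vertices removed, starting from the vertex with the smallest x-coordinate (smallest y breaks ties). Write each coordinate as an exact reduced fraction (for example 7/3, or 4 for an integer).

1. After x ≥ 2: [(2,7/2) (3,1) (4,0) (16,0) (19,2) (17,14) (9,18) (2,79/4)]
2. After x ≤ 20: [(2,7/2) (3,1) (4,0) (16,0) (19,2) (17,14) (9,18) (2,79/4)]
3. After y ≥ 11: [(2,11) (35/2,11) (17,14) (9,18) (2,79/4)]
4. After y ≤ 16: [(2,16) (2,11) (35/2,11) (17,14) (13,16)]
5. Canonical ring: [(2,11) (35/2,11) (17,14) (13,16) (2,16)]

Clipped polygon: [(2,11) (35/2,11) (17,14) (13,16) (2,16)]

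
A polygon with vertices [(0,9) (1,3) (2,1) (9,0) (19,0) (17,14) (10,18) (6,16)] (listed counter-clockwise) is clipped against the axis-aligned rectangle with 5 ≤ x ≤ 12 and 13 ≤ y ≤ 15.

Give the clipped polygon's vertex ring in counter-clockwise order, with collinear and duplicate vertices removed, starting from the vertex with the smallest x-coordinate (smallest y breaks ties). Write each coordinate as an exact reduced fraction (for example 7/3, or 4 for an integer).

1. After x ≥ 5: [(5,89/6) (5,4/7) (9,0) (19,0) (17,14) (10,18) (6,16)]
2. After x ≤ 12: [(5,89/6) (5,4/7) (9,0) (12,0) (12,118/7) (10,18) (6,16)]
3. After y ≥ 13: [(5,89/6) (5,13) (12,13) (12,118/7) (10,18) (6,16)]
4. After y ≤ 15: [(36/7,15) (5,89/6) (5,13) (12,13) (12,15)]
5. Canonical ring: [(5,13) (12,13) (12,15) (36/7,15) (5,89/6)]

Clipped polygon: [(5,13) (12,13) (12,15) (36/7,15) (5,89/6)]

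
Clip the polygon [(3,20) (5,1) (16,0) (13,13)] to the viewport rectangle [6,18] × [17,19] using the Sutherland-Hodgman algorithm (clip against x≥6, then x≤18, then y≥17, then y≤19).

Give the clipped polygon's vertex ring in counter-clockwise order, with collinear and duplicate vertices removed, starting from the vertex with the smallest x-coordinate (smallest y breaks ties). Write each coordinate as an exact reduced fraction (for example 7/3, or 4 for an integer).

1. After x ≥ 6: [(6,179/10) (6,10/11) (16,0) (13,13)]
2. After x ≤ 18: [(6,179/10) (6,10/11) (16,0) (13,13)]
3. After y ≥ 17: [(51/7,17) (6,179/10) (6,17)]
4. After y ≤ 19: [(51/7,17) (6,179/10) (6,17)]
5. Canonical ring: [(6,17) (51/7,17) (6,179/10)]

Clipped polygon: [(6,17) (51/7,17) (6,179/10)]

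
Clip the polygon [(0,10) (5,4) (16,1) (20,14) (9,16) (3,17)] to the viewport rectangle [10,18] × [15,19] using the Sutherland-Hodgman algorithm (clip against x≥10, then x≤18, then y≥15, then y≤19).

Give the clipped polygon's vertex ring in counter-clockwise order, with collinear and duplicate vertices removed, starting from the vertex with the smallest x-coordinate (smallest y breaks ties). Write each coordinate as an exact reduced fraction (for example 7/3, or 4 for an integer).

Clipped polygon: [(10,15) (29/2,15) (10,174/11)]

1. After x ≥ 10: [(10,29/11) (16,1) (20,14) (10,174/11)]
2. After x ≤ 18: [(10,29/11) (16,1) (18,15/2) (18,158/11) (10,174/11)]
3. After y ≥ 15: [(10,15) (29/2,15) (10,174/11)]
4. After y ≤ 19: [(10,15) (29/2,15) (10,174/11)]
5. Canonical ring: [(10,15) (29/2,15) (10,174/11)]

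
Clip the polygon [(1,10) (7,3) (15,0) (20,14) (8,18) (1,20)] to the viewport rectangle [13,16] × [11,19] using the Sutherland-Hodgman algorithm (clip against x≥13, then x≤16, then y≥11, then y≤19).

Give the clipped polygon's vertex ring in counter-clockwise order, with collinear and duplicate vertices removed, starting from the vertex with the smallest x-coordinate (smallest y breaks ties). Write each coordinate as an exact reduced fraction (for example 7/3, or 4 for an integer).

1. After x ≥ 13: [(13,3/4) (15,0) (20,14) (13,49/3)]
2. After x ≤ 16: [(13,3/4) (15,0) (16,14/5) (16,46/3) (13,49/3)]
3. After y ≥ 11: [(13,11) (16,11) (16,46/3) (13,49/3)]
4. After y ≤ 19: [(13,11) (16,11) (16,46/3) (13,49/3)]
5. Canonical ring: [(13,11) (16,11) (16,46/3) (13,49/3)]

Clipped polygon: [(13,11) (16,11) (16,46/3) (13,49/3)]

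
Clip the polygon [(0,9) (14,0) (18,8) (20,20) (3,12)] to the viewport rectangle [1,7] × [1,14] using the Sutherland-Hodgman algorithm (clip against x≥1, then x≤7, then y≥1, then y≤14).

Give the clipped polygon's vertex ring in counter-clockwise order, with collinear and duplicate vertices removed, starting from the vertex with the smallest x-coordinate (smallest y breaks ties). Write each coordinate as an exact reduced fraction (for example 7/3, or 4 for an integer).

1. After x ≥ 1: [(1,10) (1,117/14) (14,0) (18,8) (20,20) (3,12)]
2. After x ≤ 7: [(1,10) (1,117/14) (7,9/2) (7,236/17) (3,12)]
3. After y ≥ 1: [(1,10) (1,117/14) (7,9/2) (7,236/17) (3,12)]
4. After y ≤ 14: [(1,10) (1,117/14) (7,9/2) (7,236/17) (3,12)]
5. Canonical ring: [(1,117/14) (7,9/2) (7,236/17) (3,12) (1,10)]

Clipped polygon: [(1,117/14) (7,9/2) (7,236/17) (3,12) (1,10)]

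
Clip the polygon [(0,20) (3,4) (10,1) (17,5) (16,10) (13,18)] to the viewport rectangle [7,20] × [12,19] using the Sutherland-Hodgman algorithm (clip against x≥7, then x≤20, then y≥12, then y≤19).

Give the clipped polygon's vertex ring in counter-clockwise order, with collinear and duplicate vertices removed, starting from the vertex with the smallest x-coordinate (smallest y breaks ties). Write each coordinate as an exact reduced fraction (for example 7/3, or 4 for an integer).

1. After x ≥ 7: [(7,246/13) (7,16/7) (10,1) (17,5) (16,10) (13,18)]
2. After x ≤ 20: [(7,246/13) (7,16/7) (10,1) (17,5) (16,10) (13,18)]
3. After y ≥ 12: [(7,246/13) (7,12) (61/4,12) (13,18)]
4. After y ≤ 19: [(7,246/13) (7,12) (61/4,12) (13,18)]
5. Canonical ring: [(7,12) (61/4,12) (13,18) (7,246/13)]

Clipped polygon: [(7,12) (61/4,12) (13,18) (7,246/13)]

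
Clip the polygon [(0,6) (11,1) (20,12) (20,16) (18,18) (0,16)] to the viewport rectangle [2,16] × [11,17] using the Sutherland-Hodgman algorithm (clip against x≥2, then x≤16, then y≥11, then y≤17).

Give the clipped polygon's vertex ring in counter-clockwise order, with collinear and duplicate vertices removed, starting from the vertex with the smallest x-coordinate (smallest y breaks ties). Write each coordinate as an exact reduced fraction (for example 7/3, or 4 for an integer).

Clipped polygon: [(2,11) (16,11) (16,17) (9,17) (2,146/9)]

1. After x ≥ 2: [(2,56/11) (11,1) (20,12) (20,16) (18,18) (2,146/9)]
2. After x ≤ 16: [(2,56/11) (11,1) (16,64/9) (16,160/9) (2,146/9)]
3. After y ≥ 11: [(2,11) (16,11) (16,160/9) (2,146/9)]
4. After y ≤ 17: [(2,11) (16,11) (16,17) (9,17) (2,146/9)]
5. Canonical ring: [(2,11) (16,11) (16,17) (9,17) (2,146/9)]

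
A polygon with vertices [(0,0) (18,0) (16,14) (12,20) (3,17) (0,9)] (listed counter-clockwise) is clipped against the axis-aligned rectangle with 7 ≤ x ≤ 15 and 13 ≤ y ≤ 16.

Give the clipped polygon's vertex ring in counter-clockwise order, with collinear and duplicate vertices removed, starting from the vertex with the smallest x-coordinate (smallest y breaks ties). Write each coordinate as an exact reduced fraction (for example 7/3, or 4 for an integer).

1. After x ≥ 7: [(7,0) (18,0) (16,14) (12,20) (7,55/3)]
2. After x ≤ 15: [(7,0) (15,0) (15,31/2) (12,20) (7,55/3)]
3. After y ≥ 13: [(7,13) (15,13) (15,31/2) (12,20) (7,55/3)]
4. After y ≤ 16: [(7,16) (7,13) (15,13) (15,31/2) (44/3,16)]
5. Canonical ring: [(7,13) (15,13) (15,31/2) (44/3,16) (7,16)]

Clipped polygon: [(7,13) (15,13) (15,31/2) (44/3,16) (7,16)]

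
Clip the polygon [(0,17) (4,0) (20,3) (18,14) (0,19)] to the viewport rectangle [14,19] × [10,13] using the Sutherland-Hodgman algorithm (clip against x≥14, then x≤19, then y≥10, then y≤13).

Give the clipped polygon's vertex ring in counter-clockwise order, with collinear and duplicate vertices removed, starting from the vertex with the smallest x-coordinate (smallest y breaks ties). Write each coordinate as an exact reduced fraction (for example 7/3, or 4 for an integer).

Clipped polygon: [(14,10) (206/11,10) (200/11,13) (14,13)]

1. After x ≥ 14: [(14,15/8) (20,3) (18,14) (14,136/9)]
2. After x ≤ 19: [(14,15/8) (19,45/16) (19,17/2) (18,14) (14,136/9)]
3. After y ≥ 10: [(14,10) (206/11,10) (18,14) (14,136/9)]
4. After y ≤ 13: [(14,13) (14,10) (206/11,10) (200/11,13)]
5. Canonical ring: [(14,10) (206/11,10) (200/11,13) (14,13)]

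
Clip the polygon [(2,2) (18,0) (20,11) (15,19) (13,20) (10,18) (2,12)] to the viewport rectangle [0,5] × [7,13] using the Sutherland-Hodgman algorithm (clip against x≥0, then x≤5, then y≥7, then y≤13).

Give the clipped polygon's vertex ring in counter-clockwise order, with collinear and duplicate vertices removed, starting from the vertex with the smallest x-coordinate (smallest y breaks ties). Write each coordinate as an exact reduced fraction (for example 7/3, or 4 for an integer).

Clipped polygon: [(2,7) (5,7) (5,13) (10/3,13) (2,12)]

1. After x ≥ 0: [(2,2) (18,0) (20,11) (15,19) (13,20) (10,18) (2,12)]
2. After x ≤ 5: [(2,2) (5,13/8) (5,57/4) (2,12)]
3. After y ≥ 7: [(2,7) (5,7) (5,57/4) (2,12)]
4. After y ≤ 13: [(2,7) (5,7) (5,13) (10/3,13) (2,12)]
5. Canonical ring: [(2,7) (5,7) (5,13) (10/3,13) (2,12)]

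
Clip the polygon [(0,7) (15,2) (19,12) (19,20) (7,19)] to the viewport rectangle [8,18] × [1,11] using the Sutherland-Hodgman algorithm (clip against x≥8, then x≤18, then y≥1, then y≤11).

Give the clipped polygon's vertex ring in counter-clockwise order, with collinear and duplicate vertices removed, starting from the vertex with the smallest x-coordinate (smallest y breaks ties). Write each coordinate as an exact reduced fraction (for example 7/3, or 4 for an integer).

Clipped polygon: [(8,13/3) (15,2) (18,19/2) (18,11) (8,11)]

1. After x ≥ 8: [(8,13/3) (15,2) (19,12) (19,20) (8,229/12)]
2. After x ≤ 18: [(8,13/3) (15,2) (18,19/2) (18,239/12) (8,229/12)]
3. After y ≥ 1: [(8,13/3) (15,2) (18,19/2) (18,239/12) (8,229/12)]
4. After y ≤ 11: [(8,11) (8,13/3) (15,2) (18,19/2) (18,11)]
5. Canonical ring: [(8,13/3) (15,2) (18,19/2) (18,11) (8,11)]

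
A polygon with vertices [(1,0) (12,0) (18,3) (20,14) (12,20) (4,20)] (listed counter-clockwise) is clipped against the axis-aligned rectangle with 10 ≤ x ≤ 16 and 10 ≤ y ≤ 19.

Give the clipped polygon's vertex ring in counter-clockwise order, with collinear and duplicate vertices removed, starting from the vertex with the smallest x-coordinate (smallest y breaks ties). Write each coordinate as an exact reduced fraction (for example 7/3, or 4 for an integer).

1. After x ≥ 10: [(10,0) (12,0) (18,3) (20,14) (12,20) (10,20)]
2. After x ≤ 16: [(10,0) (12,0) (16,2) (16,17) (12,20) (10,20)]
3. After y ≥ 10: [(10,10) (16,10) (16,17) (12,20) (10,20)]
4. After y ≤ 19: [(10,19) (10,10) (16,10) (16,17) (40/3,19)]
5. Canonical ring: [(10,10) (16,10) (16,17) (40/3,19) (10,19)]

Clipped polygon: [(10,10) (16,10) (16,17) (40/3,19) (10,19)]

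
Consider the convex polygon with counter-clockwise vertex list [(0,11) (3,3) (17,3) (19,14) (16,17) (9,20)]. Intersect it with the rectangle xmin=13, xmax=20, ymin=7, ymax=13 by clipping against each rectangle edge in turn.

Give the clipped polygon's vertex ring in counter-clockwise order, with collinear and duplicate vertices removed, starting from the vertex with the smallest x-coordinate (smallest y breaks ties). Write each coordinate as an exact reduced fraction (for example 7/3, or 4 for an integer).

Clipped polygon: [(13,7) (195/11,7) (207/11,13) (13,13)]

1. After x ≥ 13: [(13,3) (17,3) (19,14) (16,17) (13,128/7)]
2. After x ≤ 20: [(13,3) (17,3) (19,14) (16,17) (13,128/7)]
3. After y ≥ 7: [(13,7) (195/11,7) (19,14) (16,17) (13,128/7)]
4. After y ≤ 13: [(13,13) (13,7) (195/11,7) (207/11,13)]
5. Canonical ring: [(13,7) (195/11,7) (207/11,13) (13,13)]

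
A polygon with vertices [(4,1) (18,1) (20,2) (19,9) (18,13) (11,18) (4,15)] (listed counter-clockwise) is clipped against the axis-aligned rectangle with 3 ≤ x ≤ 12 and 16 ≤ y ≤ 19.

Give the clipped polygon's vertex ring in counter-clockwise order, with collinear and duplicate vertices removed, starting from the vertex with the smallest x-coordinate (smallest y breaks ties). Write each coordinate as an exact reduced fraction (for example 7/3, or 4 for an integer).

Clipped polygon: [(19/3,16) (12,16) (12,121/7) (11,18)]

1. After x ≥ 3: [(4,1) (18,1) (20,2) (19,9) (18,13) (11,18) (4,15)]
2. After x ≤ 12: [(4,1) (12,1) (12,121/7) (11,18) (4,15)]
3. After y ≥ 16: [(12,16) (12,121/7) (11,18) (19/3,16)]
4. After y ≤ 19: [(12,16) (12,121/7) (11,18) (19/3,16)]
5. Canonical ring: [(19/3,16) (12,16) (12,121/7) (11,18)]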